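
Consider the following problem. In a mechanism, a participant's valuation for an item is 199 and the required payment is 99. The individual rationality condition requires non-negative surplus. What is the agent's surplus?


Step 1: Surplus = value - payment = 199 - 99 = 100
Step 2: IR is satisfied (surplus >= 0)

100


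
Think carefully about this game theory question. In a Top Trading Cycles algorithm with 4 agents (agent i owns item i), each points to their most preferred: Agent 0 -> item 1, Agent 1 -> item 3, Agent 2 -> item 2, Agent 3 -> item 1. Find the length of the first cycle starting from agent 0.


Step 1: Trace the pointer graph from agent 0: 0 -> 1 -> 3 -> 1
Step 2: A cycle is detected when we revisit agent 1
Step 3: The cycle is: 1 -> 3 -> 1
Step 4: Cycle length = 2

2


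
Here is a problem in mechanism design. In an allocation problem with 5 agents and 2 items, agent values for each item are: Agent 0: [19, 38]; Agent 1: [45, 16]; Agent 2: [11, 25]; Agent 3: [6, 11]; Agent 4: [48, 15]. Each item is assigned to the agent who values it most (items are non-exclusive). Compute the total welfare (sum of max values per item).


Step 1: For each item, find the maximum value among all agents.
Step 2: Item 0 -> Agent 4 (value 48)
Step 3: Item 1 -> Agent 0 (value 38)
Step 4: Total welfare = 48 + 38 = 86

86


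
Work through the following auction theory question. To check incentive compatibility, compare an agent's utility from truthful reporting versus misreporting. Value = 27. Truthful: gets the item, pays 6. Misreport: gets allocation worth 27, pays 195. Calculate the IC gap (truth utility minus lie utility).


Step 1: U(truth) = value - payment = 27 - 6 = 21
Step 2: U(lie) = allocation - payment = 27 - 195 = -168
Step 3: IC gap = 21 - (-168) = 189

189


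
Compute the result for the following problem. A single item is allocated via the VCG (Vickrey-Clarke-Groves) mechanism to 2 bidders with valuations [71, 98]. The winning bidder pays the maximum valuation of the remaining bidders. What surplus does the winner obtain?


Step 1: The winner is the agent with the highest value: agent 1 with value 98
Step 2: Values of other agents: [71]
Step 3: VCG payment = max of others' values = 71
Step 4: Surplus = 98 - 71 = 27

27


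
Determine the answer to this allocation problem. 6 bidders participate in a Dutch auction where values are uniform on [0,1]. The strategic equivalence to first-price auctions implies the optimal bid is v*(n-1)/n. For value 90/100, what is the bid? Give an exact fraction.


Step 1: Dutch auctions are strategically equivalent to first-price auctions
Step 2: The equilibrium bid is b(v) = v*(n-1)/n
Step 3: b = 9/10 * 5/6
Step 4: b = 3/4

3/4


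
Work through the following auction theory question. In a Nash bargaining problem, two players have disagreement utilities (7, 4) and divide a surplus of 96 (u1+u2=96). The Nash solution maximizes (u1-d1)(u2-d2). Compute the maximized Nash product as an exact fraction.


Step 1: The Nash solution splits surplus symmetrically above the disagreement point
Step 2: u1 = (total + d1 - d2)/2 = (96 + 7 - 4)/2 = 99/2
Step 3: u2 = (total - d1 + d2)/2 = (96 - 7 + 4)/2 = 93/2
Step 4: Nash product = (99/2 - 7) * (93/2 - 4)
Step 5: = 85/2 * 85/2 = 7225/4

7225/4


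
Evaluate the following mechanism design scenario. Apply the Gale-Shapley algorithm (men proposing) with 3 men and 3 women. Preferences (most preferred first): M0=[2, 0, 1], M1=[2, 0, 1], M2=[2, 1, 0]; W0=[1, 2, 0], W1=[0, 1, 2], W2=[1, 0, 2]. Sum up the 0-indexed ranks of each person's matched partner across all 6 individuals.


Step 1: Run Gale-Shapley (men propose, women hold best offer):
  M0 proposes to W2; she accepts
  M1 proposes to W2; she switches from M0
  M2 proposes to W2; rejected
  M2 proposes to W1; she accepts
  M0 proposes to W0; she accepts
Step 2: Final matching: W0-M0, W1-M2, W2-M1
Step 3: 0-indexed ranks (man's rank of his match, then woman's): 1 + 2 + 1 + 2 + 0 + 0
Step 4: Total rank sum = 6

6


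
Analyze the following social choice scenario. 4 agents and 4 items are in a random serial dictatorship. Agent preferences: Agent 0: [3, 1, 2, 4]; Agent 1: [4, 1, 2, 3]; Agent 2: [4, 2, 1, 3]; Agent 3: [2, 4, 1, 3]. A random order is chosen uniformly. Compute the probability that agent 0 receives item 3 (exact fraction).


Step 1: Agent 0 wants item 3
Step 2: There are 24 possible orderings of agents
Step 3: In 24 orderings, agent 0 gets item 3
Step 4: Probability = 24/24 = 1

1


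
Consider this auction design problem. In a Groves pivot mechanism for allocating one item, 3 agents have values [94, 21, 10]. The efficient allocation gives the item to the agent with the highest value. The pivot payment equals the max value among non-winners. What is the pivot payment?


Step 1: The efficient winner is agent 0 with value 94
Step 2: Other agents' values: [21, 10]
Step 3: Pivot payment = max(others) = 21
Step 4: The winner pays 21

21


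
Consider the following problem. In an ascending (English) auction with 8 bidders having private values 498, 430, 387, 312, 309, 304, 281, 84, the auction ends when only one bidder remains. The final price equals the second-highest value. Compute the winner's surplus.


Step 1: Identify the highest value: 498
Step 2: Identify the second-highest value: 430
Step 3: The final price = second-highest value = 430
Step 4: Surplus = 498 - 430 = 68

68


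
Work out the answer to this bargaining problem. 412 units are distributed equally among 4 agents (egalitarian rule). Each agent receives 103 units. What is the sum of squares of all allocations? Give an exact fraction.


Step 1: Each agent's share = 412/4 = 103
Step 2: Square of each share = (103)^2 = 10609
Step 3: Sum of squares = 4 * 10609 = 42436

42436


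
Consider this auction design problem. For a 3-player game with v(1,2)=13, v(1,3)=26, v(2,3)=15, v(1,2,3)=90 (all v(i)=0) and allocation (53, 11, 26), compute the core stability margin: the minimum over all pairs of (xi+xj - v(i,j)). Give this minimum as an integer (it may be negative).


Step 1: Slack for coalition (1,2): x1+x2 - v12 = 64 - 13 = 51
Step 2: Slack for coalition (1,3): x1+x3 - v13 = 79 - 26 = 53
Step 3: Slack for coalition (2,3): x2+x3 - v23 = 37 - 15 = 22
Step 4: Minimum slack = min(51, 53, 22) = 22, attained by (2,3); no pair can gain by deviating, so the allocation is in the core

22


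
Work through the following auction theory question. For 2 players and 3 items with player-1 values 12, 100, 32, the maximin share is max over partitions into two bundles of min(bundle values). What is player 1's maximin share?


Step 1: Item values = 12, 100, 32
Step 2: Enumerate all 2-bundle partitions and take the smaller bundle:
  Partition 1: {12} vs {100,32} -> bundles 12, 132; min = 12
  Partition 2: {100} vs {12,32} -> bundles 100, 44; min = 44
  Partition 3: {32} vs {12,100} -> bundles 32, 112; min = 32
Step 3: MMS = max(12, 44, 32) = 44

44


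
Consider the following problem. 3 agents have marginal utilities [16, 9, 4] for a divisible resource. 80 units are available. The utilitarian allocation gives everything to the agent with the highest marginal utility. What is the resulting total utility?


Step 1: The marginal utilities are [16, 9, 4]
Step 2: The highest marginal utility is 16
Step 3: All 80 units go to that agent
Step 4: Total utility = 16 * 80 = 1280

1280


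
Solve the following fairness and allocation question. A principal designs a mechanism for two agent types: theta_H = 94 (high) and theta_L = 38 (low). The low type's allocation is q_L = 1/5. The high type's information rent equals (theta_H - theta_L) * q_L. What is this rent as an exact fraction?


Step 1: theta_H - theta_L = 94 - 38 = 56
Step 2: Information rent = (theta_H - theta_L) * q_L
Step 3: = 56 * 1/5
Step 4: = 56/5

56/5


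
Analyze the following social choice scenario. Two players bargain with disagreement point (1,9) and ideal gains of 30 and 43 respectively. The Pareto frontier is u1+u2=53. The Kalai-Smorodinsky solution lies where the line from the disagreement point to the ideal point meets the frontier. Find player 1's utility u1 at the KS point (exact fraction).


Step 1: At the KS point, (u1-d1)/r1 = (u2-d2)/r2 = t and u1+u2 = 53
Step 2: u1 = d1 + r1*t and u2 = d2 + r2*t, so (d1 + r1*t) + (d2 + r2*t) = 53
Step 3: t = (53 - 1 - 9)/(30 + 43) = 43/73
Step 4: u1 = d1 + r1*t = 1 + 30 * 43/73 = 1363/73
Step 5: (Check: u2 = d2 + r2*t = 2506/73; u1+u2 = 1363/73 + 2506/73 = 53, on the frontier.)

1363/73


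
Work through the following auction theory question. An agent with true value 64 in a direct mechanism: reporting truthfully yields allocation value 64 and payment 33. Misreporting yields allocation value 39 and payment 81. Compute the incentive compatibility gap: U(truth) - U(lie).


Step 1: U(truth) = value - payment = 64 - 33 = 31
Step 2: U(lie) = allocation - payment = 39 - 81 = -42
Step 3: IC gap = 31 - (-42) = 73

73


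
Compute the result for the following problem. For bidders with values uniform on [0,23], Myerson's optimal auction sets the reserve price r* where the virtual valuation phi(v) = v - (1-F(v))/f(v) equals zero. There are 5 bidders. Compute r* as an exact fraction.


Step 1: For U[0,23], F(v) = v/23 and f(v) = 1/23
Step 2: phi(v) = v - (1 - v/23)/(1/23) = v - (23 - v) = 2v - 23
Step 3: Set phi(r*) = 0: 2r* - 23 = 0
Step 4: r* = 23/2 (the number of bidders n = 5 does not enter)

23/2


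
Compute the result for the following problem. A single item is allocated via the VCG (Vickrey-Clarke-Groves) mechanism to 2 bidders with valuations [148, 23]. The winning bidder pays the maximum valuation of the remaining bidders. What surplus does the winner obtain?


Step 1: The winner is the agent with the highest value: agent 0 with value 148
Step 2: Values of other agents: [23]
Step 3: VCG payment = max of others' values = 23
Step 4: Surplus = 148 - 23 = 125

125


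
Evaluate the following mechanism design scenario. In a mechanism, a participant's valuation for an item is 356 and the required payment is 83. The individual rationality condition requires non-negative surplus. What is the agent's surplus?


Step 1: Surplus = value - payment = 356 - 83 = 273
Step 2: IR is satisfied (surplus >= 0)

273


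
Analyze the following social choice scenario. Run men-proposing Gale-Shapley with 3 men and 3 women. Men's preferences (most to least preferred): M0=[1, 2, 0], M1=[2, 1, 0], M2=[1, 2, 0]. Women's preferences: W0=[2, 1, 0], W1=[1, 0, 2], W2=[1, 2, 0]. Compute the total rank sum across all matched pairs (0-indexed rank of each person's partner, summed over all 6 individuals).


Step 1: Run Gale-Shapley (men propose, women hold best offer):
  M0 proposes to W1; she accepts
  M1 proposes to W2; she accepts
  M2 proposes to W1; rejected
  M2 proposes to W2; rejected
  M2 proposes to W0; she accepts
Step 2: Final matching: W0-M2, W1-M0, W2-M1
Step 3: 0-indexed ranks (man's rank of his match, then woman's): 2 + 0 + 0 + 1 + 0 + 0
Step 4: Total rank sum = 3

3


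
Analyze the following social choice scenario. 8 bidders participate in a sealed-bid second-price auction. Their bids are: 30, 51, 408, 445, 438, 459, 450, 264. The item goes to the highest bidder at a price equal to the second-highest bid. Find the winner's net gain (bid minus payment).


Step 1: Sort bids in descending order: 459, 450, 445, 438, 408, 264, 51, 30
Step 2: The winning bid is the highest: 459
Step 3: The payment equals the second-highest bid: 450
Step 4: Surplus = winner's bid - payment = 459 - 450 = 9

9


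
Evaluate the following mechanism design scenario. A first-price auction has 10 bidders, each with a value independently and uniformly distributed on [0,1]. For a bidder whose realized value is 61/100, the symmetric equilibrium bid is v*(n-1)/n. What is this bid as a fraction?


Step 1: The symmetric BNE bidding function is b(v) = v * (n-1) / n
Step 2: Substitute v = 61/100 and n = 10
Step 3: b = 61/100 * 9/10
Step 4: b = 549/1000

549/1000


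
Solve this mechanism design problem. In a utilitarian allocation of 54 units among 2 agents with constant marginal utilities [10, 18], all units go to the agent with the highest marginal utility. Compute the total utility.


Step 1: The marginal utilities are [10, 18]
Step 2: The highest marginal utility is 18
Step 3: All 54 units go to that agent
Step 4: Total utility = 18 * 54 = 972

972


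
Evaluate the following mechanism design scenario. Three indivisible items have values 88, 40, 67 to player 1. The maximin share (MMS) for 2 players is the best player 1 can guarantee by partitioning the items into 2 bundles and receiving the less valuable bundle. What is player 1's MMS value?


Step 1: Item values = 88, 40, 67
Step 2: Enumerate all 2-bundle partitions and take the smaller bundle:
  Partition 1: {88} vs {40,67} -> bundles 88, 107; min = 88
  Partition 2: {40} vs {88,67} -> bundles 40, 155; min = 40
  Partition 3: {67} vs {88,40} -> bundles 67, 128; min = 67
Step 3: MMS = max(88, 40, 67) = 88

88


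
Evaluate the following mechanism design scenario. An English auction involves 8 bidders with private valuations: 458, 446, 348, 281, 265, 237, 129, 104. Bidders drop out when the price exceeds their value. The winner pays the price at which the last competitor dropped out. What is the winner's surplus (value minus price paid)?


Step 1: Identify the highest value: 458
Step 2: Identify the second-highest value: 446
Step 3: The final price = second-highest value = 446
Step 4: Surplus = 458 - 446 = 12

12


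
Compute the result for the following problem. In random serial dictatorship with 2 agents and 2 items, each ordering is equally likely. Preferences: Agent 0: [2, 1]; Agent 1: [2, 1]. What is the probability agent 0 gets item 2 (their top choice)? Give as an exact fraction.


Step 1: Agent 0 wants item 2
Step 2: There are 2 possible orderings of agents
Step 3: In 1 orderings, agent 0 gets item 2
Step 4: Probability = 1/2

1/2


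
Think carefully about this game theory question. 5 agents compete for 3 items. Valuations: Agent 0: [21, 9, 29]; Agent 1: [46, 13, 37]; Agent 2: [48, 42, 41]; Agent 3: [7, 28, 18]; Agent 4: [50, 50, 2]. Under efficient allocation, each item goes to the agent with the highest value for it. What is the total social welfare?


Step 1: For each item, find the maximum value among all agents.
Step 2: Item 0 -> Agent 4 (value 50)
Step 3: Item 1 -> Agent 4 (value 50)
Step 4: Item 2 -> Agent 2 (value 41)
Step 5: Total welfare = 50 + 50 + 41 = 141

141


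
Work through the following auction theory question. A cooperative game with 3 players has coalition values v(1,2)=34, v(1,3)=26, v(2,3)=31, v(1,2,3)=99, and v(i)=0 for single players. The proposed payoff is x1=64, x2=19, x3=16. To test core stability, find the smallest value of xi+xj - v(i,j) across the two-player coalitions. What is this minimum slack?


Step 1: Slack for coalition (1,2): x1+x2 - v12 = 83 - 34 = 49
Step 2: Slack for coalition (1,3): x1+x3 - v13 = 80 - 26 = 54
Step 3: Slack for coalition (2,3): x2+x3 - v23 = 35 - 31 = 4
Step 4: Minimum slack = min(49, 54, 4) = 4, attained by (2,3); no pair can gain by deviating, so the allocation is in the core

4


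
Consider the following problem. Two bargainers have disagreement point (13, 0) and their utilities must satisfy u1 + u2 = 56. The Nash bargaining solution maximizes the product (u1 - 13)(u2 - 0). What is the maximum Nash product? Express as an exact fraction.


Step 1: The Nash solution splits surplus symmetrically above the disagreement point
Step 2: u1 = (total + d1 - d2)/2 = (56 + 13 - 0)/2 = 69/2
Step 3: u2 = (total - d1 + d2)/2 = (56 - 13 + 0)/2 = 43/2
Step 4: Nash product = (69/2 - 13) * (43/2 - 0)
Step 5: = 43/2 * 43/2 = 1849/4

1849/4


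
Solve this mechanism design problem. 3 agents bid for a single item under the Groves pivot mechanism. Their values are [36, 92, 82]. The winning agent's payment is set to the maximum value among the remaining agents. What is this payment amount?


Step 1: The efficient winner is agent 1 with value 92
Step 2: Other agents' values: [36, 82]
Step 3: Pivot payment = max(others) = 82
Step 4: The winner pays 82

82


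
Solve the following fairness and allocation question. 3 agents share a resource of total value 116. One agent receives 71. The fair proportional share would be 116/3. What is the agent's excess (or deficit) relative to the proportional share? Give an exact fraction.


Step 1: Proportional share = 116/3
Step 2: Agent's actual allocation = 71
Step 3: Excess = 71 - 116/3 = 97/3

97/3


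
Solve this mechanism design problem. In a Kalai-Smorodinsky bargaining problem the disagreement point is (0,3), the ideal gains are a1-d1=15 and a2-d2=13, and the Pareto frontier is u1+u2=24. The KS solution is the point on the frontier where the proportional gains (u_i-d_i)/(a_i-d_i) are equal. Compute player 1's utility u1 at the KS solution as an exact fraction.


Step 1: At the KS point, (u1-d1)/r1 = (u2-d2)/r2 = t and u1+u2 = 24
Step 2: u1 = d1 + r1*t and u2 = d2 + r2*t, so (d1 + r1*t) + (d2 + r2*t) = 24
Step 3: t = (24 - 0 - 3)/(15 + 13) = 21/28 = 3/4
Step 4: u1 = d1 + r1*t = 0 + 15 * 3/4 = 45/4
Step 5: (Check: u2 = d2 + r2*t = 51/4; u1+u2 = 45/4 + 51/4 = 24, on the frontier.)

45/4


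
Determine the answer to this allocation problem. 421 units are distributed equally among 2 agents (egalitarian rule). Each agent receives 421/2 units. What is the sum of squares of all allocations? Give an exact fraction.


Step 1: Each agent's share = 421/2
Step 2: Square of each share = (421/2)^2 = 177241/4
Step 3: Sum of squares = 2 * 177241/4 = 177241/2

177241/2


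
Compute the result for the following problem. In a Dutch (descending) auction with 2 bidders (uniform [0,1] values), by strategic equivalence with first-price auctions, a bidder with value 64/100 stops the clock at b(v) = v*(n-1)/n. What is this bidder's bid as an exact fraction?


Step 1: Dutch auctions are strategically equivalent to first-price auctions
Step 2: The equilibrium bid is b(v) = v*(n-1)/n
Step 3: b = 16/25 * 1/2
Step 4: b = 8/25

8/25


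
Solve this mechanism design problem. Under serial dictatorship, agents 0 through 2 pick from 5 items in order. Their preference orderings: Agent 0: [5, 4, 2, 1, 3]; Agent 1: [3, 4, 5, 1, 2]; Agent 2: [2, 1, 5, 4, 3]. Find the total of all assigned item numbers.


Step 1: Agent 0 picks item 5
Step 2: Agent 1 picks item 3
Step 3: Agent 2 picks item 2
Step 4: Sum = 5 + 3 + 2 = 10

10


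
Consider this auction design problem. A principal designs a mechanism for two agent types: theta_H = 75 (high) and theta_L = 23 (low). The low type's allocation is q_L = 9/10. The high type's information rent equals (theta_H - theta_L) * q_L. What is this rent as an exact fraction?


Step 1: theta_H - theta_L = 75 - 23 = 52
Step 2: Information rent = (theta_H - theta_L) * q_L
Step 3: = 52 * 9/10
Step 4: = 234/5

234/5


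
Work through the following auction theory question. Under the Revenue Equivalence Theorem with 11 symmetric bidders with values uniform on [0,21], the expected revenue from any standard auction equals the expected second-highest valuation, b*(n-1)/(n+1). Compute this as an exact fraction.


Step 1: By Revenue Equivalence, expected revenue = b*(n-1)/(n+1)
Step 2: Substituting n = 11, b = 21
Step 3: Revenue = 21*(11-1)/(11+1) = 21*10/12
Step 4: Revenue = 210/12 = 35/2

35/2


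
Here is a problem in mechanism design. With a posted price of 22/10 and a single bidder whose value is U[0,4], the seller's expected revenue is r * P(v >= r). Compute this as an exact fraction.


Step 1: Posted price r = 11/5, value support [0,4]
Step 2: P(v >= r) = (4 - 11/5)/4 = 9/20
Step 3: Expected revenue = r * P(v >= r) = 11/5 * 9/20
Step 4: Revenue = 99/100

99/100


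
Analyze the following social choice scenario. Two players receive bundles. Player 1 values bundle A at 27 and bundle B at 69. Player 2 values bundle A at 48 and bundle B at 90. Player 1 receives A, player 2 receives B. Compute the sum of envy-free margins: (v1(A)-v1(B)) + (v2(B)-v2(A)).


Step 1: Player 1's margin = v1(A) - v1(B) = 27 - 69 = -42
Step 2: Player 2's margin = v2(B) - v2(A) = 90 - 48 = 42
Step 3: Total margin = -42 + 42 = 0

0


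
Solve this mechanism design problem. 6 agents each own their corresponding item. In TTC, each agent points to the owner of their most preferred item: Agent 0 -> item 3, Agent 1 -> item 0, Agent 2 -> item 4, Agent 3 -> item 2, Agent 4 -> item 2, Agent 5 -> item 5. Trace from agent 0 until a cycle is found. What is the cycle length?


Step 1: Trace the pointer graph from agent 0: 0 -> 3 -> 2 -> 4 -> 2
Step 2: A cycle is detected when we revisit agent 2
Step 3: The cycle is: 2 -> 4 -> 2
Step 4: Cycle length = 2

2


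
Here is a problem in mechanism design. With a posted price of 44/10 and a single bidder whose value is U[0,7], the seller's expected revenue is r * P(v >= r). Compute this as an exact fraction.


Step 1: Posted price r = 22/5, value support [0,7]
Step 2: P(v >= r) = (7 - 22/5)/7 = 13/35
Step 3: Expected revenue = r * P(v >= r) = 22/5 * 13/35
Step 4: Revenue = 286/175

286/175


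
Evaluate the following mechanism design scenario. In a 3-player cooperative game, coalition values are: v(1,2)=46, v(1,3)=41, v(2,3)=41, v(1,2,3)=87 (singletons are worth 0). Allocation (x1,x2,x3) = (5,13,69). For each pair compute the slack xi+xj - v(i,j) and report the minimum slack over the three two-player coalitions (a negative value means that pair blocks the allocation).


Step 1: Slack for coalition (1,2): x1+x2 - v12 = 18 - 46 = -28
Step 2: Slack for coalition (1,3): x1+x3 - v13 = 74 - 41 = 33
Step 3: Slack for coalition (2,3): x2+x3 - v23 = 82 - 41 = 41
Step 4: Minimum slack = min(-28, 33, 41) = -28, attained by (1,2); coalition (1,2) can block (slack < 0), so the allocation is not in the core

-28


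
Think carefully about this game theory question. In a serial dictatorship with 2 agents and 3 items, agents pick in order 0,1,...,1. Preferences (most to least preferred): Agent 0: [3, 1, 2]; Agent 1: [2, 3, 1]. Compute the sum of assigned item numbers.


Step 1: Agent 0 picks item 3
Step 2: Agent 1 picks item 2
Step 3: Sum = 3 + 2 = 5

5


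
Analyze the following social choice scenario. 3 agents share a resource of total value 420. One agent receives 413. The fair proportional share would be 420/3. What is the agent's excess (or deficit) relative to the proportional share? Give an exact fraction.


Step 1: Proportional share = 420/3 = 140
Step 2: Agent's actual allocation = 413
Step 3: Excess = 413 - 140 = 273

273


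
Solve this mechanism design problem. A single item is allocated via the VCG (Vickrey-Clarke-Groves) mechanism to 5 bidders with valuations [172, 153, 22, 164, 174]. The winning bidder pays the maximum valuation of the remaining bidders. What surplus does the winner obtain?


Step 1: The winner is the agent with the highest value: agent 4 with value 174
Step 2: Values of other agents: [172, 153, 22, 164]
Step 3: VCG payment = max of others' values = 172
Step 4: Surplus = 174 - 172 = 2

2


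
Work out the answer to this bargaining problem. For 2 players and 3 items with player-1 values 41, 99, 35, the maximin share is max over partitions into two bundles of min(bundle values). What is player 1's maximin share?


Step 1: Item values = 41, 99, 35
Step 2: Enumerate all 2-bundle partitions and take the smaller bundle:
  Partition 1: {41} vs {99,35} -> bundles 41, 134; min = 41
  Partition 2: {99} vs {41,35} -> bundles 99, 76; min = 76
  Partition 3: {35} vs {41,99} -> bundles 35, 140; min = 35
Step 3: MMS = max(41, 76, 35) = 76

76


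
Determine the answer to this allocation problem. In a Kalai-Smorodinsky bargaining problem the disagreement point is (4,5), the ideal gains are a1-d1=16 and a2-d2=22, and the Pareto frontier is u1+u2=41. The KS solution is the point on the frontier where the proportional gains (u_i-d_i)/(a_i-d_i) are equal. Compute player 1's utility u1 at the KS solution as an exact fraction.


Step 1: At the KS point, (u1-d1)/r1 = (u2-d2)/r2 = t and u1+u2 = 41
Step 2: u1 = d1 + r1*t and u2 = d2 + r2*t, so (d1 + r1*t) + (d2 + r2*t) = 41
Step 3: t = (41 - 4 - 5)/(16 + 22) = 32/38 = 16/19
Step 4: u1 = d1 + r1*t = 4 + 16 * 16/19 = 332/19
Step 5: (Check: u2 = d2 + r2*t = 447/19; u1+u2 = 332/19 + 447/19 = 41, on the frontier.)

332/19


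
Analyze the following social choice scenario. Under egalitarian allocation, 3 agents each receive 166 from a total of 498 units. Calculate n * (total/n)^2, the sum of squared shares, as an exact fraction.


Step 1: Each agent's share = 498/3 = 166
Step 2: Square of each share = (166)^2 = 27556
Step 3: Sum of squares = 3 * 27556 = 82668

82668


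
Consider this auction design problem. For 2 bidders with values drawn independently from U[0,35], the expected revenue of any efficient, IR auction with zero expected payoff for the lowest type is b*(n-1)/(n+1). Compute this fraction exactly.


Step 1: By Revenue Equivalence, expected revenue = b*(n-1)/(n+1)
Step 2: Substituting n = 2, b = 35
Step 3: Revenue = 35*(2-1)/(2+1) = 35*1/3
Step 4: Revenue = 35/3

35/3


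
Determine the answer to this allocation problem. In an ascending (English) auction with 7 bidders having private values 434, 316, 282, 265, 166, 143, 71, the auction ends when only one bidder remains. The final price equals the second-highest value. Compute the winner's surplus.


Step 1: Identify the highest value: 434
Step 2: Identify the second-highest value: 316
Step 3: The final price = second-highest value = 316
Step 4: Surplus = 434 - 316 = 118

118


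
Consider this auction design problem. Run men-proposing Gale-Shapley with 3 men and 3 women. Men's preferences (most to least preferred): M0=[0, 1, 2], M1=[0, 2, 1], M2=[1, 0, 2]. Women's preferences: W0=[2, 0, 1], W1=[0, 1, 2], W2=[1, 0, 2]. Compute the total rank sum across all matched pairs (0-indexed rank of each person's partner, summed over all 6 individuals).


Step 1: Run Gale-Shapley (men propose, women hold best offer):
  M0 proposes to W0; she accepts
  M1 proposes to W0; rejected
  M1 proposes to W2; she accepts
  M2 proposes to W1; she accepts
Step 2: Final matching: W0-M0, W1-M2, W2-M1
Step 3: 0-indexed ranks (man's rank of his match, then woman's): 0 + 1 + 0 + 2 + 1 + 0
Step 4: Total rank sum = 4

4


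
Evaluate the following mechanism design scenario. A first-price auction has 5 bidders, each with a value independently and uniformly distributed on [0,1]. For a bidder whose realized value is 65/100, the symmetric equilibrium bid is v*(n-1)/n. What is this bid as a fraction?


Step 1: The symmetric BNE bidding function is b(v) = v * (n-1) / n
Step 2: Substitute v = 13/20 and n = 5
Step 3: b = 13/20 * 4/5
Step 4: b = 13/25

13/25


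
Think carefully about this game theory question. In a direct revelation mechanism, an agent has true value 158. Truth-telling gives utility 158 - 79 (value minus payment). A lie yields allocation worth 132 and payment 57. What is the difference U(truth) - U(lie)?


Step 1: U(truth) = value - payment = 158 - 79 = 79
Step 2: U(lie) = allocation - payment = 132 - 57 = 75
Step 3: IC gap = 79 - 75 = 4

4


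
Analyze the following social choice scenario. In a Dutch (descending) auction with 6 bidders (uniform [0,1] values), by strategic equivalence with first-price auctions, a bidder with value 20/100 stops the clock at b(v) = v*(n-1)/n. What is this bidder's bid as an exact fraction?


Step 1: Dutch auctions are strategically equivalent to first-price auctions
Step 2: The equilibrium bid is b(v) = v*(n-1)/n
Step 3: b = 1/5 * 5/6
Step 4: b = 1/6

1/6


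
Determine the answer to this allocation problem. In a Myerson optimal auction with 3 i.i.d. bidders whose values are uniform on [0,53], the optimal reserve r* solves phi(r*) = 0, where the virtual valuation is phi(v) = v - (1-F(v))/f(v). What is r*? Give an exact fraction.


Step 1: For U[0,53], F(v) = v/53 and f(v) = 1/53
Step 2: phi(v) = v - (1 - v/53)/(1/53) = v - (53 - v) = 2v - 53
Step 3: Set phi(r*) = 0: 2r* - 53 = 0
Step 4: r* = 53/2 (the number of bidders n = 3 does not enter)

53/2


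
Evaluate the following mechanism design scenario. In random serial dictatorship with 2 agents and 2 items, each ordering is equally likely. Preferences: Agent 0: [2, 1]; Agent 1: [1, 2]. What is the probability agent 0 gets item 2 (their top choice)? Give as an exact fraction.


Step 1: Agent 0 wants item 2
Step 2: There are 2 possible orderings of agents
Step 3: In 2 orderings, agent 0 gets item 2
Step 4: Probability = 2/2 = 1

1


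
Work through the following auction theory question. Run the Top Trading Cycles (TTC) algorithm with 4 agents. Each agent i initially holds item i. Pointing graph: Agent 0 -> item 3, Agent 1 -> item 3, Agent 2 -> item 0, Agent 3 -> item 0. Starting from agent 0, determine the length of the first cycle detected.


Step 1: Trace the pointer graph from agent 0: 0 -> 3 -> 0
Step 2: A cycle is detected when we revisit agent 0
Step 3: The cycle is: 0 -> 3 -> 0
Step 4: Cycle length = 2

2


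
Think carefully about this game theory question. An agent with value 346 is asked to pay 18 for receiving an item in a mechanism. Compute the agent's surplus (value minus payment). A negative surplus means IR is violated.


Step 1: Surplus = value - payment = 346 - 18 = 328
Step 2: IR is satisfied (surplus >= 0)

328


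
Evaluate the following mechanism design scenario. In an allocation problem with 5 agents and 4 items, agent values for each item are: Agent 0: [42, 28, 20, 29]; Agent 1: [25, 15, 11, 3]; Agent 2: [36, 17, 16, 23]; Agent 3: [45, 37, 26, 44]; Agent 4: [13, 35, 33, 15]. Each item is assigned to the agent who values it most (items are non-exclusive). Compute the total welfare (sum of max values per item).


Step 1: For each item, find the maximum value among all agents.
Step 2: Item 0 -> Agent 3 (value 45)
Step 3: Item 1 -> Agent 3 (value 37)
Step 4: Item 2 -> Agent 4 (value 33)
Step 5: Item 3 -> Agent 3 (value 44)
Step 6: Total welfare = 45 + 37 + 33 + 44 = 159

159


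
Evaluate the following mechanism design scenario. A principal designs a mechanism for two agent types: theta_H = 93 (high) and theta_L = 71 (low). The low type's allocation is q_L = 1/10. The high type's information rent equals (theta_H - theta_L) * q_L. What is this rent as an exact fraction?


Step 1: theta_H - theta_L = 93 - 71 = 22
Step 2: Information rent = (theta_H - theta_L) * q_L
Step 3: = 22 * 1/10
Step 4: = 11/5

11/5


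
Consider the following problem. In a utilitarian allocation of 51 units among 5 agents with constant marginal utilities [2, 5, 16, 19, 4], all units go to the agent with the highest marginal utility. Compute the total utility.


Step 1: The marginal utilities are [2, 5, 16, 19, 4]
Step 2: The highest marginal utility is 19
Step 3: All 51 units go to that agent
Step 4: Total utility = 19 * 51 = 969

969


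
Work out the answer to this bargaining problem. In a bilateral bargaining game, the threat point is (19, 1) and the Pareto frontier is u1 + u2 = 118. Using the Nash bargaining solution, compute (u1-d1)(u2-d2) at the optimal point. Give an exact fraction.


Step 1: The Nash solution splits surplus symmetrically above the disagreement point
Step 2: u1 = (total + d1 - d2)/2 = (118 + 19 - 1)/2 = 68
Step 3: u2 = (total - d1 + d2)/2 = (118 - 19 + 1)/2 = 50
Step 4: Nash product = (68 - 19) * (50 - 1)
Step 5: = 49 * 49 = 2401

2401


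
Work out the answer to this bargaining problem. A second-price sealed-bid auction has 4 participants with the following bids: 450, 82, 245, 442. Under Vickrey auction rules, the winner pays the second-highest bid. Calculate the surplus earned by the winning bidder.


Step 1: Sort bids in descending order: 450, 442, 245, 82
Step 2: The winning bid is the highest: 450
Step 3: The payment equals the second-highest bid: 442
Step 4: Surplus = winner's bid - payment = 450 - 442 = 8

8


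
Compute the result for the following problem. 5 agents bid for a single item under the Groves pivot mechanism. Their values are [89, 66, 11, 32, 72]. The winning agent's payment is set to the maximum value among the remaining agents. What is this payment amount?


Step 1: The efficient winner is agent 0 with value 89
Step 2: Other agents' values: [66, 11, 32, 72]
Step 3: Pivot payment = max(others) = 72
Step 4: The winner pays 72

72


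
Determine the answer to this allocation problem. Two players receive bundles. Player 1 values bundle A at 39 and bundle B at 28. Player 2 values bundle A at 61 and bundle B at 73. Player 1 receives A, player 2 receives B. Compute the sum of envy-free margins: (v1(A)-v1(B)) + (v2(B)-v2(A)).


Step 1: Player 1's margin = v1(A) - v1(B) = 39 - 28 = 11
Step 2: Player 2's margin = v2(B) - v2(A) = 73 - 61 = 12
Step 3: Total margin = 11 + 12 = 23

23


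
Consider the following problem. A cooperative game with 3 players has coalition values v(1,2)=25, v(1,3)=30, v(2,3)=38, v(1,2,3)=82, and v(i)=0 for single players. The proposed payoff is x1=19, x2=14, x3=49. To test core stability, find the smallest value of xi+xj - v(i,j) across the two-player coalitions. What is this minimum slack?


Step 1: Slack for coalition (1,2): x1+x2 - v12 = 33 - 25 = 8
Step 2: Slack for coalition (1,3): x1+x3 - v13 = 68 - 30 = 38
Step 3: Slack for coalition (2,3): x2+x3 - v23 = 63 - 38 = 25
Step 4: Minimum slack = min(8, 38, 25) = 8, attained by (1,2); no pair can gain by deviating, so the allocation is in the core

8


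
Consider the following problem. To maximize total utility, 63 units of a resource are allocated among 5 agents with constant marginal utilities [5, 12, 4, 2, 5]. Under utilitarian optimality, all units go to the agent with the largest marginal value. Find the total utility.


Step 1: The marginal utilities are [5, 12, 4, 2, 5]
Step 2: The highest marginal utility is 12
Step 3: All 63 units go to that agent
Step 4: Total utility = 12 * 63 = 756

756


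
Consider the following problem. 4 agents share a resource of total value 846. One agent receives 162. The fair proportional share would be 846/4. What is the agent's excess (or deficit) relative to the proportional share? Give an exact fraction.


Step 1: Proportional share = 846/4 = 423/2
Step 2: Agent's actual allocation = 162
Step 3: Excess = 162 - 423/2 = -99/2

-99/2


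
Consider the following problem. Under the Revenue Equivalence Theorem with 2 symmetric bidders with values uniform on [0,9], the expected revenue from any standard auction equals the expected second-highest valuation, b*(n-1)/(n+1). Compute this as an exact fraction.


Step 1: By Revenue Equivalence, expected revenue = b*(n-1)/(n+1)
Step 2: Substituting n = 2, b = 9
Step 3: Revenue = 9*(2-1)/(2+1) = 9*1/3
Step 4: Revenue = 9/3 = 3

3


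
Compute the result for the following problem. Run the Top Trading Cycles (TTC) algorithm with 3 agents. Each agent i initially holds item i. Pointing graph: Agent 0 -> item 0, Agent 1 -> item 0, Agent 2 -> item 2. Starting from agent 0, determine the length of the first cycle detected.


Step 1: Trace the pointer graph from agent 0: 0 -> 0
Step 2: A cycle is detected when we revisit agent 0
Step 3: The cycle is: 0 -> 0
Step 4: Cycle length = 1

1


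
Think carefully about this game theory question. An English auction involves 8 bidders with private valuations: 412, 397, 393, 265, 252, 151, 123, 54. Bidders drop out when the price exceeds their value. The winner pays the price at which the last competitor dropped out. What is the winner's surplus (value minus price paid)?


Step 1: Identify the highest value: 412
Step 2: Identify the second-highest value: 397
Step 3: The final price = second-highest value = 397
Step 4: Surplus = 412 - 397 = 15

15


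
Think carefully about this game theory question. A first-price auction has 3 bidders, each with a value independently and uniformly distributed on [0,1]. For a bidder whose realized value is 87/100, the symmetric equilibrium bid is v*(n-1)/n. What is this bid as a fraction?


Step 1: The symmetric BNE bidding function is b(v) = v * (n-1) / n
Step 2: Substitute v = 87/100 and n = 3
Step 3: b = 87/100 * 2/3
Step 4: b = 29/50

29/50


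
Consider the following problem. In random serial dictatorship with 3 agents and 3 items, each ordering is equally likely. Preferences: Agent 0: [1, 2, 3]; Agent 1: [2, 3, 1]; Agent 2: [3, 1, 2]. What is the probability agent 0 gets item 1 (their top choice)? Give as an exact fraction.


Step 1: Agent 0 wants item 1
Step 2: There are 6 possible orderings of agents
Step 3: In 6 orderings, agent 0 gets item 1
Step 4: Probability = 6/6 = 1

1


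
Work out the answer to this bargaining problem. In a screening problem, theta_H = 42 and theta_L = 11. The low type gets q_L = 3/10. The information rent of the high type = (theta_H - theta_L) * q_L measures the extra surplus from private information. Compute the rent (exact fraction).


Step 1: theta_H - theta_L = 42 - 11 = 31
Step 2: Information rent = (theta_H - theta_L) * q_L
Step 3: = 31 * 3/10
Step 4: = 93/10

93/10


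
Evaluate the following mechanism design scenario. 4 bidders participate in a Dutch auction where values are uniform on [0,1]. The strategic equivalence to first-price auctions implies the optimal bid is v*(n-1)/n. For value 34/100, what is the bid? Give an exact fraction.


Step 1: Dutch auctions are strategically equivalent to first-price auctions
Step 2: The equilibrium bid is b(v) = v*(n-1)/n
Step 3: b = 17/50 * 3/4
Step 4: b = 51/200

51/200


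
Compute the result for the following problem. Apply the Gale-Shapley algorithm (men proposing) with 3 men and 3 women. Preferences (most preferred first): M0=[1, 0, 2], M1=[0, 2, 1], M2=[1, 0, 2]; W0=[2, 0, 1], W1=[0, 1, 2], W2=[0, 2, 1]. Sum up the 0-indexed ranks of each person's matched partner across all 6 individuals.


Step 1: Run Gale-Shapley (men propose, women hold best offer):
  M0 proposes to W1; she accepts
  M1 proposes to W0; she accepts
  M2 proposes to W1; rejected
  M2 proposes to W0; she switches from M1
  M1 proposes to W2; she accepts
Step 2: Final matching: W0-M2, W1-M0, W2-M1
Step 3: 0-indexed ranks (man's rank of his match, then woman's): 1 + 0 + 0 + 0 + 1 + 2
Step 4: Total rank sum = 4

4


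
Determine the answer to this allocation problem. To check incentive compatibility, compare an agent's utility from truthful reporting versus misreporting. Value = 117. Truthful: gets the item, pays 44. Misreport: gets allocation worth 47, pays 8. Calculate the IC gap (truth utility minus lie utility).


Step 1: U(truth) = value - payment = 117 - 44 = 73
Step 2: U(lie) = allocation - payment = 47 - 8 = 39
Step 3: IC gap = 73 - 39 = 34

34


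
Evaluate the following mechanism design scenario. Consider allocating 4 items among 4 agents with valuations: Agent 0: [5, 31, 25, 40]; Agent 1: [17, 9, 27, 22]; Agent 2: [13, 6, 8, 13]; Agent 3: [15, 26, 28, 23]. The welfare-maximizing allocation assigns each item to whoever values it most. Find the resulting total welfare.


Step 1: For each item, find the maximum value among all agents.
Step 2: Item 0 -> Agent 1 (value 17)
Step 3: Item 1 -> Agent 0 (value 31)
Step 4: Item 2 -> Agent 3 (value 28)
Step 5: Item 3 -> Agent 0 (value 40)
Step 6: Total welfare = 17 + 31 + 28 + 40 = 116

116


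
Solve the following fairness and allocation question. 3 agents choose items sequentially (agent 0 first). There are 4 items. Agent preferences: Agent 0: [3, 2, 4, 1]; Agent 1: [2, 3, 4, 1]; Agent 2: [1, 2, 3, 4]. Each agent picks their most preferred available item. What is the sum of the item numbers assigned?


Step 1: Agent 0 picks item 3
Step 2: Agent 1 picks item 2
Step 3: Agent 2 picks item 1
Step 4: Sum = 3 + 2 + 1 = 6

6


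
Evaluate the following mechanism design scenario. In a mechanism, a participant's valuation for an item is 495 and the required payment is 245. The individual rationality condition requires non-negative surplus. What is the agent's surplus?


Step 1: Surplus = value - payment = 495 - 245 = 250
Step 2: IR is satisfied (surplus >= 0)

250
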